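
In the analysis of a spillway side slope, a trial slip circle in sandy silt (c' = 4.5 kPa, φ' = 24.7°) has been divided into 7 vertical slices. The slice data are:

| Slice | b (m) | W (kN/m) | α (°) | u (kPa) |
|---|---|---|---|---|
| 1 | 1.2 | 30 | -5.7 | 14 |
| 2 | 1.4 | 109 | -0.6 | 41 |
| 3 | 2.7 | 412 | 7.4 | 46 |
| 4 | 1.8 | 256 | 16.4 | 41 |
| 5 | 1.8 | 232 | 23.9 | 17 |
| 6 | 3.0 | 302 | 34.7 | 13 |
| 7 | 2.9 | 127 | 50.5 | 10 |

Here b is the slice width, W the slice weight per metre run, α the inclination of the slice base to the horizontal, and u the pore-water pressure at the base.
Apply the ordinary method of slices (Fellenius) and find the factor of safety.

FS = 1.04

Ordinary method of slices: FS = Σ[c'·Δl_i + (W_i cosα_i − u_i·Δl_i)·tanφ'] / Σ W_i sinα_i, with Δl_i = b_i / cosα_i.
Slice 1: Δl = 1.2/cos(-5.7°) = 1.206 m; N'_1 = 30·cos(-5.7°) − 14·1.206 = 13.0; c'Δl = 5.43; W sinα = -3.0
Slice 2: Δl = 1.4/cos(-0.6°) = 1.400 m; N'_2 = 109·cos(-0.6°) − 41·1.400 = 51.6; c'Δl = 6.30; W sinα = -1.1
Slice 3: Δl = 2.7/cos7.4° = 2.723 m; N'_3 = 412·cos7.4° − 46·2.723 = 283.3; c'Δl = 12.25; W sinα = 53.1
Slice 4: Δl = 1.8/cos16.4° = 1.876 m; N'_4 = 256·cos16.4° − 41·1.876 = 168.7; c'Δl = 8.44; W sinα = 72.3
Slice 5: Δl = 1.8/cos23.9° = 1.969 m; N'_5 = 232·cos23.9° − 17·1.969 = 178.6; c'Δl = 8.86; W sinα = 94.0
Slice 6: Δl = 3.0/cos34.7° = 3.649 m; N'_6 = 302·cos34.7° − 13·3.649 = 200.9; c'Δl = 16.42; W sinα = 171.9
Slice 7: Δl = 2.9/cos50.5° = 4.559 m; N'_7 = 127·cos50.5° − 10·4.559 = 35.2; c'Δl = 20.52; W sinα = 98.0
Σc'Δl = 78.2 kN/m; ΣN' = 931.2 kN/m; ΣW sinα = 485.1 kN/m
Resisting = 78.2 + 931.2·tan24.7° = 78.2 + 428.3 = 506.5 kN/m
FS = 506.5 / 485.1 = 1.044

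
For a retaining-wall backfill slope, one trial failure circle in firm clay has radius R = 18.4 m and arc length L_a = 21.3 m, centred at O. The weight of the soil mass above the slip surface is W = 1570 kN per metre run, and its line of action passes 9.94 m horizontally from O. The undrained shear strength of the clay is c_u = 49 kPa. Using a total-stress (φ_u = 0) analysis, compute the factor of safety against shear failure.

FS = 1.23

Taking moments about the centre O, the resisting moment is provided by the undrained shear strength acting along the arc:
M_R = c_u·L_a·R = 49·21.30·18.4 = 19204.1 kN·m/m
M_D = W·d = 1570·9.94 = 15605.8 kN·m/m
FS = M_R / M_D = 19204.1 / 15605.8 = 1.231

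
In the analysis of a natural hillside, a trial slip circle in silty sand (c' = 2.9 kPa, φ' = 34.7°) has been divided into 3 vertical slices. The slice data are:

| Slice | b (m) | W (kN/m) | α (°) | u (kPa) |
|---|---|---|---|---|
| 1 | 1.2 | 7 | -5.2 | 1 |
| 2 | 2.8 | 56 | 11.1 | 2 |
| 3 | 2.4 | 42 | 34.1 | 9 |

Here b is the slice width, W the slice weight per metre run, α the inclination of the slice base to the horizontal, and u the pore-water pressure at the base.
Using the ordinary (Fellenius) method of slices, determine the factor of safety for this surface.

Ordinary method of slices: FS = Σ[c'·Δl_i + (W_i cosα_i − u_i·Δl_i)·tanφ'] / Σ W_i sinα_i, with Δl_i = b_i / cosα_i.
Slice 1: Δl = 1.2/cos(-5.2°) = 1.205 m; N'_1 = 7·cos(-5.2°) − 1·1.205 = 5.8; c'Δl = 3.49; W sinα = -0.6
Slice 2: Δl = 2.8/cos11.1° = 2.853 m; N'_2 = 56·cos11.1° − 2·2.853 = 49.2; c'Δl = 8.27; W sinα = 10.8
Slice 3: Δl = 2.4/cos34.1° = 2.898 m; N'_3 = 42·cos34.1° − 9·2.898 = 8.7; c'Δl = 8.41; W sinα = 23.5
Σc'Δl = 20.2 kN/m; ΣN' = 63.7 kN/m; ΣW sinα = 33.7 kN/m
Resisting = 20.2 + 63.7·tan34.7° = 20.2 + 44.1 = 64.3 kN/m
FS = 64.3 / 33.7 = 1.908

FS = 1.91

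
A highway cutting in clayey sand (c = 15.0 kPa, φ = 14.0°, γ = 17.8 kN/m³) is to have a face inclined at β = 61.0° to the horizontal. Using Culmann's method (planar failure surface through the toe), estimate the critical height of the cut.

H_c = 9.00 m

Culmann's analysis gives the critical failure plane at α_cr = (β + φ)/2 = (61.0 + 14.0)/2 = 37.5°, and the critical height
H_c = (4c/γ) · sinβ cosφ / [1 − cos(β − φ)]
    = (4·15.0/17.8) · sin61.0°·cos14.0° / [1 − cos(47.0°)]
    = 3.371 · 0.8746·0.9703 / [1 − 0.6820]
    = 3.371 · 0.8486 / 0.3180
    = 9.00 m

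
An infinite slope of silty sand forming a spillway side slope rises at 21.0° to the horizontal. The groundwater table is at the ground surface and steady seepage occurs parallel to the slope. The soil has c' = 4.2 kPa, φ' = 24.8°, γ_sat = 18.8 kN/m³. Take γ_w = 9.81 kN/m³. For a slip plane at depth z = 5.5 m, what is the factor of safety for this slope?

With seepage parallel to the slope and the water table at the surface, the effective normal stress on the slip plane uses the buoyant unit weight γ' = γ_sat − γ_w while the driving shear stress uses γ_sat:
FS = [c' + γ' z cos²β tanφ'] / [γ_sat z sinβ cosβ]
γ' = 18.8 − 9.81 = 8.99 kN/m³
Numerator = 4.2 + 8.99·5.5·cos²21.0°·tan24.8° = 4.2 + 8.99·5.5·0.8716·0.4621 = 24.113 kPa
Denominator = 18.8·5.5·sin21.0°·cos21.0° = 18.8·5.5·0.3584·0.9336 = 34.594 kPa
FS = 24.113 / 34.594 = 0.697

FS = 0.70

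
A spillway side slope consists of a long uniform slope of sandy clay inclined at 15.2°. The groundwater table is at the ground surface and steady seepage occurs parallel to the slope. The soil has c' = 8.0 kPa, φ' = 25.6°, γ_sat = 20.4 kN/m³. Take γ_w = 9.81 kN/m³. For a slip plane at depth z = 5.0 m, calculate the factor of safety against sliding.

With seepage parallel to the slope and the water table at the surface, the effective normal stress on the slip plane uses the buoyant unit weight γ' = γ_sat − γ_w while the driving shear stress uses γ_sat:
FS = [c' + γ' z cos²β tanφ'] / [γ_sat z sinβ cosβ]
γ' = 20.4 − 9.81 = 10.59 kN/m³
Numerator = 8.0 + 10.59·5.0·cos²15.2°·tan25.6° = 8.0 + 10.59·5.0·0.9313·0.4791 = 31.625 kPa
Denominator = 20.4·5.0·sin15.2°·cos15.2° = 20.4·5.0·0.2622·0.9650 = 25.808 kPa
FS = 31.625 / 25.808 = 1.225

FS = 1.23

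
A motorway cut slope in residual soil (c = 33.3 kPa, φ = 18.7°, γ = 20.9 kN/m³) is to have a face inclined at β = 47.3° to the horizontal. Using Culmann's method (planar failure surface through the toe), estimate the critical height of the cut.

Culmann's analysis gives the critical failure plane at α_cr = (β + φ)/2 = (47.3 + 18.7)/2 = 33.0°, and the critical height
H_c = (4c/γ) · sinβ cosφ / [1 − cos(β − φ)]
    = (4·33.3/20.9) · sin47.3°·cos18.7° / [1 − cos(28.6°)]
    = 6.373 · 0.7349·0.9472 / [1 − 0.8780]
    = 6.373 · 0.6961 / 0.1220
    = 36.36 m

H_c = 36.36 m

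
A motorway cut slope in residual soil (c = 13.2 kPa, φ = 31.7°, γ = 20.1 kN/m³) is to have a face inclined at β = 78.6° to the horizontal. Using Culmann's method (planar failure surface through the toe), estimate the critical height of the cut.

Culmann's analysis gives the critical failure plane at α_cr = (β + φ)/2 = (78.6 + 31.7)/2 = 55.1°, and the critical height
H_c = (4c/γ) · sinβ cosφ / [1 − cos(β − φ)]
    = (4·13.2/20.1) · sin78.6°·cos31.7° / [1 − cos(46.9°)]
    = 2.627 · 0.9803·0.8508 / [1 − 0.6833]
    = 2.627 · 0.8340 / 0.3167
    = 6.92 m

H_c = 6.92 m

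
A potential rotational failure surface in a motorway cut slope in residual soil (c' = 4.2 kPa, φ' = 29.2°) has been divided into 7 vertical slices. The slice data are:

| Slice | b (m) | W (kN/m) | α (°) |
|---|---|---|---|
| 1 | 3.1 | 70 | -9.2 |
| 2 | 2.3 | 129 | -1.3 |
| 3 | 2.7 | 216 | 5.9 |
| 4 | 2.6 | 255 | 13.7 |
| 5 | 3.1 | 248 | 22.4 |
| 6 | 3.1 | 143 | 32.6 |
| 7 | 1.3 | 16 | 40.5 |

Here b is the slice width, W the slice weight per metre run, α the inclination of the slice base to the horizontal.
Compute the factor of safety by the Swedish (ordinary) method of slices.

FS = 2.61

Ordinary method of slices: FS = Σ[c'·Δl_i + (W_i cosα_i)·tanφ'] / Σ W_i sinα_i, with Δl_i = b_i / cosα_i.
Slice 1: Δl = 3.1/cos(-9.2°) = 3.140 m; N'_1 = 70·cos(-9.2°) = 69.1; c'Δl = 13.19; W sinα = -11.2
Slice 2: Δl = 2.3/cos(-1.3°) = 2.301 m; N'_2 = 129·cos(-1.3°) = 129.0; c'Δl = 9.66; W sinα = -2.9
Slice 3: Δl = 2.7/cos5.9° = 2.714 m; N'_3 = 216·cos5.9° = 214.9; c'Δl = 11.40; W sinα = 22.2
Slice 4: Δl = 2.6/cos13.7° = 2.676 m; N'_4 = 255·cos13.7° = 247.7; c'Δl = 11.24; W sinα = 60.4
Slice 5: Δl = 3.1/cos22.4° = 3.353 m; N'_5 = 248·cos22.4° = 229.3; c'Δl = 14.08; W sinα = 94.5
Slice 6: Δl = 3.1/cos32.6° = 3.680 m; N'_6 = 143·cos32.6° = 120.5; c'Δl = 15.45; W sinα = 77.0
Slice 7: Δl = 1.3/cos40.5° = 1.710 m; N'_7 = 16·cos40.5° = 12.2; c'Δl = 7.18; W sinα = 10.4
Σc'Δl = 82.2 kN/m; ΣN' = 1022.6 kN/m; ΣW sinα = 250.4 kN/m
Resisting = 82.2 + 1022.6·tan29.2° = 82.2 + 571.5 = 653.7 kN/m
FS = 653.7 / 250.4 = 2.610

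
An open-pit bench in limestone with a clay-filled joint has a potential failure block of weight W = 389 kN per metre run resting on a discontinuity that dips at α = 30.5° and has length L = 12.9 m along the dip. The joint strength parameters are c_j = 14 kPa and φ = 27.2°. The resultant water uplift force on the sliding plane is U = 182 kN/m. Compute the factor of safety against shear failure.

Resolving the block weight along and normal to the plane and applying the Mohr–Coulomb strength on the joint:
N' = W cosα − U = 389·cos30.5° − 182 = 153.2 kN/m
Driving force T = W sinα = 389·sin30.5° = 197.4 kN/m
Resisting force R = c_j·L + N'·tanφ = 14·12.9 + 153.2·tan27.2° = 180.6 + 78.7 = 259.3 kN/m
FS = R / T = 259.3 / 197.4 = 1.313

FS = 1.31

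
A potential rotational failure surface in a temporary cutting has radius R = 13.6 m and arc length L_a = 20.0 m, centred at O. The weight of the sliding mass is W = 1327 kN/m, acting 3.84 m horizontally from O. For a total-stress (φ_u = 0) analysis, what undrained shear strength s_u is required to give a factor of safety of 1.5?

FS = s_u·L_a·R / (W·d), so s_u = FS·W·d / (L_a·R).
s_u = 1.5·1327·3.84 / (20.00·13.6) = 7643.5 / 272.00 = 28.10 kPa

s_u = 28.1 kPa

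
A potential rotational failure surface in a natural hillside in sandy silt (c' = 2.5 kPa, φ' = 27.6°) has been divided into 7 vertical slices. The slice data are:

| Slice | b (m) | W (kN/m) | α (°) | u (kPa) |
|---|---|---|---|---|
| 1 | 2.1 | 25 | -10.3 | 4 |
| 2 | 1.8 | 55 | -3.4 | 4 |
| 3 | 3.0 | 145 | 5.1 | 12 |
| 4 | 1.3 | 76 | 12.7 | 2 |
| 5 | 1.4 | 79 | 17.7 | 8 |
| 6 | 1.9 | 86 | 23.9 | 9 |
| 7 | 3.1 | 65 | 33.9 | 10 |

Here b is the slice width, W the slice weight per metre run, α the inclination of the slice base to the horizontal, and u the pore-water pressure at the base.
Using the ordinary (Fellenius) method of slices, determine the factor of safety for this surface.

FS = 2.05

Ordinary method of slices: FS = Σ[c'·Δl_i + (W_i cosα_i − u_i·Δl_i)·tanφ'] / Σ W_i sinα_i, with Δl_i = b_i / cosα_i.
Slice 1: Δl = 2.1/cos(-10.3°) = 2.134 m; N'_1 = 25·cos(-10.3°) − 4·2.134 = 16.1; c'Δl = 5.34; W sinα = -4.5
Slice 2: Δl = 1.8/cos(-3.4°) = 1.803 m; N'_2 = 55·cos(-3.4°) − 4·1.803 = 47.7; c'Δl = 4.51; W sinα = -3.3
Slice 3: Δl = 3.0/cos5.1° = 3.012 m; N'_3 = 145·cos5.1° − 12·3.012 = 108.3; c'Δl = 7.53; W sinα = 12.9
Slice 4: Δl = 1.3/cos12.7° = 1.333 m; N'_4 = 76·cos12.7° − 2·1.333 = 71.5; c'Δl = 3.33; W sinα = 16.7
Slice 5: Δl = 1.4/cos17.7° = 1.470 m; N'_5 = 79·cos17.7° − 8·1.470 = 63.5; c'Δl = 3.67; W sinα = 24.0
Slice 6: Δl = 1.9/cos23.9° = 2.078 m; N'_6 = 86·cos23.9° − 9·2.078 = 59.9; c'Δl = 5.20; W sinα = 34.8
Slice 7: Δl = 3.1/cos33.9° = 3.735 m; N'_7 = 65·cos33.9° − 10·3.735 = 16.6; c'Δl = 9.34; W sinα = 36.3
Σc'Δl = 38.9 kN/m; ΣN' = 383.5 kN/m; ΣW sinα = 117.0 kN/m
Resisting = 38.9 + 383.5·tan27.6° = 38.9 + 200.5 = 239.4 kN/m
FS = 239.4 / 117.0 = 2.047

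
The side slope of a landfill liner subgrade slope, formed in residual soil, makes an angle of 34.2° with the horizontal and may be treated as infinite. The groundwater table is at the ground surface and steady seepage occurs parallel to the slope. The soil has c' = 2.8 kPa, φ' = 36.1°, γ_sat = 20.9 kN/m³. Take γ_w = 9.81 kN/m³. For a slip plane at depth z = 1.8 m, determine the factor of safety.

With seepage parallel to the slope and the water table at the surface, the effective normal stress on the slip plane uses the buoyant unit weight γ' = γ_sat − γ_w while the driving shear stress uses γ_sat:
FS = [c' + γ' z cos²β tanφ'] / [γ_sat z sinβ cosβ]
γ' = 20.9 − 9.81 = 11.09 kN/m³
Numerator = 2.8 + 11.09·1.8·cos²34.2°·tan36.1° = 2.8 + 11.09·1.8·0.6841·0.7292 = 12.758 kPa
Denominator = 20.9·1.8·sin34.2°·cos34.2° = 20.9·1.8·0.5621·0.8271 = 17.489 kPa
FS = 12.758 / 17.489 = 0.729

FS = 0.73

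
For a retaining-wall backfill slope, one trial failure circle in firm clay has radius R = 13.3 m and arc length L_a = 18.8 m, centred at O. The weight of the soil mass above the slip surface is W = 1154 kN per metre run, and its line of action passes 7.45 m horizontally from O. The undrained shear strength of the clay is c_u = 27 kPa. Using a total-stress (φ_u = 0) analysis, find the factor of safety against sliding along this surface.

Taking moments about the centre O, the resisting moment is provided by the undrained shear strength acting along the arc:
M_R = c_u·L_a·R = 27·18.80·13.3 = 6751.1 kN·m/m
M_D = W·d = 1154·7.45 = 8597.3 kN·m/m
FS = M_R / M_D = 6751.1 / 8597.3 = 0.785

FS = 0.79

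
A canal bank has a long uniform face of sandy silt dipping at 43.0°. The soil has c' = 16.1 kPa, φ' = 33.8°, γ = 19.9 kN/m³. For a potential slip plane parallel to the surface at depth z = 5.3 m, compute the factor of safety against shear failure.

For an infinite slope with a slip plane parallel to the surface (no pore pressure): FS = [c' + γz cos²β tanφ'] / [γz sinβ cosβ].
γz = 19.9·5.3 = 105.47 kN/m²
Numerator = 16.1 + 105.47·cos²43.0°·tan33.8° = 16.1 + 105.47·0.5349·0.6694 = 53.866 kPa
Denominator = 105.47·sin43.0°·cos43.0° = 105.47·0.6820·0.7314 = 52.607 kPa
FS = 53.866 / 52.607 = 1.024

FS = 1.02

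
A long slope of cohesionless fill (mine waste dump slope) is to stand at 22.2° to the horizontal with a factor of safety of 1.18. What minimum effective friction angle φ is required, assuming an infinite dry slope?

FS = tanφ/tanβ ⇒ tanφ = FS · tanβ = 1.18 · tan22.2° = 0.4815
φ = arctan(0.4815) = 25.71°

φ = 25.7°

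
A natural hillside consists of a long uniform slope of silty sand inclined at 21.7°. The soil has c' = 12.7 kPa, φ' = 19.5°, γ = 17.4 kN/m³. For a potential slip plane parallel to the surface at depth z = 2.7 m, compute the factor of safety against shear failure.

For an infinite slope with a slip plane parallel to the surface (no pore pressure): FS = [c' + γz cos²β tanφ'] / [γz sinβ cosβ].
γz = 17.4·2.7 = 46.98 kN/m²
Numerator = 12.7 + 46.98·cos²21.7°·tan19.5° = 12.7 + 46.98·0.8633·0.3541 = 27.062 kPa
Denominator = 46.98·sin21.7°·cos21.7° = 46.98·0.3697·0.9291 = 16.140 kPa
FS = 27.062 / 16.140 = 1.677

FS = 1.68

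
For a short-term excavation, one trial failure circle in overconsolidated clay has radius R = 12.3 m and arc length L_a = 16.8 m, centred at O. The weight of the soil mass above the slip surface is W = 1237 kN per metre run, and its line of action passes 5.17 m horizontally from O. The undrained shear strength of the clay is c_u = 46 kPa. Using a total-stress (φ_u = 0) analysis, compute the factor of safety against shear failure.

Taking moments about the centre O, the resisting moment is provided by the undrained shear strength acting along the arc:
M_R = c_u·L_a·R = 46·16.80·12.3 = 9505.4 kN·m/m
M_D = W·d = 1237·5.17 = 6395.3 kN·m/m
FS = M_R / M_D = 9505.4 / 6395.3 = 1.486

FS = 1.49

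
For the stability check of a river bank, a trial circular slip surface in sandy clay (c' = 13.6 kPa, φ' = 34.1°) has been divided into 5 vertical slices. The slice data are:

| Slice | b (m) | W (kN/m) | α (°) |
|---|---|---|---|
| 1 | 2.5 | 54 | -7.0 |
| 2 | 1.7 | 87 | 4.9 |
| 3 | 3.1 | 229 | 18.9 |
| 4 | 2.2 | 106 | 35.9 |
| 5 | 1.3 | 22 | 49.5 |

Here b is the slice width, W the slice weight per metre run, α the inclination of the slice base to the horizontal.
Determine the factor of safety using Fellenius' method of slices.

Ordinary method of slices: FS = Σ[c'·Δl_i + (W_i cosα_i)·tanφ'] / Σ W_i sinα_i, with Δl_i = b_i / cosα_i.
Slice 1: Δl = 2.5/cos(-7.0°) = 2.519 m; N'_1 = 54·cos(-7.0°) = 53.6; c'Δl = 34.26; W sinα = -6.6
Slice 2: Δl = 1.7/cos4.9° = 1.706 m; N'_2 = 87·cos4.9° = 86.7; c'Δl = 23.20; W sinα = 7.4
Slice 3: Δl = 3.1/cos18.9° = 3.277 m; N'_3 = 229·cos18.9° = 216.7; c'Δl = 44.56; W sinα = 74.2
Slice 4: Δl = 2.2/cos35.9° = 2.716 m; N'_4 = 106·cos35.9° = 85.9; c'Δl = 36.94; W sinα = 62.2
Slice 5: Δl = 1.3/cos49.5° = 2.002 m; N'_5 = 22·cos49.5° = 14.3; c'Δl = 27.22; W sinα = 16.7
Σc'Δl = 166.2 kN/m; ΣN' = 457.1 kN/m; ΣW sinα = 153.9 kN/m
Resisting = 166.2 + 457.1·tan34.1° = 166.2 + 309.5 = 475.7 kN/m
FS = 475.7 / 153.9 = 3.090

FS = 3.09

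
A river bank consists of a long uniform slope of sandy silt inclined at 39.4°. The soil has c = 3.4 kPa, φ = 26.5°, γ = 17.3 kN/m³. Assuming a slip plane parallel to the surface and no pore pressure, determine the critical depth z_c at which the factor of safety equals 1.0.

Setting FS = 1.00 in FS = [c + γz cos²β tanφ] / [γz sinβ cosβ] and solving for z:
z = c / [γ cosβ (FS·sinβ − cosβ·tanφ)]
  = 3.4 / [17.3·cos39.4°·(1.00·sin39.4° − cos39.4°·tan26.5°)]
  = 3.4 / [17.3·0.7727·(1.00·0.6347 − 0.7727·0.4986)]
  = 3.4 / 3.3349 = 1.020 m

z_c = 1.02 m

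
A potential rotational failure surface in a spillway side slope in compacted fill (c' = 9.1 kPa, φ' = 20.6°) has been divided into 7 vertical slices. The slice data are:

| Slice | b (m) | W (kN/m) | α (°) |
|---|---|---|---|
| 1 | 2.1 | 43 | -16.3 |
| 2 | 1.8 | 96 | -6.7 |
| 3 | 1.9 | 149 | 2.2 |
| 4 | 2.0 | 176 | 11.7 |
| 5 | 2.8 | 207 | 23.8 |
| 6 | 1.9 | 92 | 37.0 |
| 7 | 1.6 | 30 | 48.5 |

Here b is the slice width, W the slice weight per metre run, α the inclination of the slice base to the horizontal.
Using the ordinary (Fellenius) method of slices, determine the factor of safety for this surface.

Ordinary method of slices: FS = Σ[c'·Δl_i + (W_i cosα_i)·tanφ'] / Σ W_i sinα_i, with Δl_i = b_i / cosα_i.
Slice 1: Δl = 2.1/cos(-16.3°) = 2.188 m; N'_1 = 43·cos(-16.3°) = 41.3; c'Δl = 19.91; W sinα = -12.1
Slice 2: Δl = 1.8/cos(-6.7°) = 1.812 m; N'_2 = 96·cos(-6.7°) = 95.3; c'Δl = 16.49; W sinα = -11.2
Slice 3: Δl = 1.9/cos2.2° = 1.901 m; N'_3 = 149·cos2.2° = 148.9; c'Δl = 17.30; W sinα = 5.7
Slice 4: Δl = 2.0/cos11.7° = 2.042 m; N'_4 = 176·cos11.7° = 172.3; c'Δl = 18.59; W sinα = 35.7
Slice 5: Δl = 2.8/cos23.8° = 3.060 m; N'_5 = 207·cos23.8° = 189.4; c'Δl = 27.85; W sinα = 83.5
Slice 6: Δl = 1.9/cos37.0° = 2.379 m; N'_6 = 92·cos37.0° = 73.5; c'Δl = 21.65; W sinα = 55.4
Slice 7: Δl = 1.6/cos48.5° = 2.415 m; N'_7 = 30·cos48.5° = 19.9; c'Δl = 21.97; W sinα = 22.5
Σc'Δl = 143.8 kN/m; ΣN' = 740.6 kN/m; ΣW sinα = 179.5 kN/m
Resisting = 143.8 + 740.6·tan20.6° = 143.8 + 278.4 = 422.1 kN/m
FS = 422.1 / 179.5 = 2.352

FS = 2.35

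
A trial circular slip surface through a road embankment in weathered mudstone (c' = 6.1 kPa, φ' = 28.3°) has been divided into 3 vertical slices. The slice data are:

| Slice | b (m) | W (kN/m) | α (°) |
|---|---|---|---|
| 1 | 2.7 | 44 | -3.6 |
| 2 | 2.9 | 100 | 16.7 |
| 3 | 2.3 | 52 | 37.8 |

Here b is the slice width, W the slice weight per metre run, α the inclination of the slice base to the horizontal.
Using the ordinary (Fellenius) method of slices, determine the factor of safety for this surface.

FS = 2.59

Ordinary method of slices: FS = Σ[c'·Δl_i + (W_i cosα_i)·tanφ'] / Σ W_i sinα_i, with Δl_i = b_i / cosα_i.
Slice 1: Δl = 2.7/cos(-3.6°) = 2.705 m; N'_1 = 44·cos(-3.6°) = 43.9; c'Δl = 16.50; W sinα = -2.8
Slice 2: Δl = 2.9/cos16.7° = 3.028 m; N'_2 = 100·cos16.7° = 95.8; c'Δl = 18.47; W sinα = 28.7
Slice 3: Δl = 2.3/cos37.8° = 2.911 m; N'_3 = 52·cos37.8° = 41.1; c'Δl = 17.76; W sinα = 31.9
Σc'Δl = 52.7 kN/m; ΣN' = 180.8 kN/m; ΣW sinα = 57.8 kN/m
Resisting = 52.7 + 180.8·tan28.3° = 52.7 + 97.3 = 150.1 kN/m
FS = 150.1 / 57.8 = 2.594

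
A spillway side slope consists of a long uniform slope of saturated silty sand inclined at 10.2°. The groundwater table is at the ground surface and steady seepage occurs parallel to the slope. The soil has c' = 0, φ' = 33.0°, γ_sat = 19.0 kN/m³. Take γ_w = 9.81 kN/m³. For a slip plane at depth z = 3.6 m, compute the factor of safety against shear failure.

With seepage parallel to the slope and the water table at the surface, the effective normal stress on the slip plane uses the buoyant unit weight γ' = γ_sat − γ_w while the driving shear stress uses γ_sat:
FS = [c' + γ' z cos²β tanφ'] / [γ_sat z sinβ cosβ]
(For c' = 0 this reduces to FS = (γ'/γ_sat)·tanφ'/tanβ.)
γ' = 19.0 − 9.81 = 9.19 kN/m³
Numerator = 0.0 + 9.19·3.6·cos²10.2°·tan33.0° = 0.0 + 9.19·3.6·0.9686·0.6494 = 20.811 kPa
Denominator = 19.0·3.6·sin10.2°·cos10.2° = 19.0·3.6·0.1771·0.9842 = 11.921 kPa
FS = 20.811 / 11.921 = 1.746

FS = 1.75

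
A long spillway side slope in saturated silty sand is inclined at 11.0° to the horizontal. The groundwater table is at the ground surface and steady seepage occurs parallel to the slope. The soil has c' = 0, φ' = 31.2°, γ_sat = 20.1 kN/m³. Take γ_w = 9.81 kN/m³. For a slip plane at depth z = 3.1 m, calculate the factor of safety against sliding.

With seepage parallel to the slope and the water table at the surface, the effective normal stress on the slip plane uses the buoyant unit weight γ' = γ_sat − γ_w while the driving shear stress uses γ_sat:
FS = [c' + γ' z cos²β tanφ'] / [γ_sat z sinβ cosβ]
(For c' = 0 this reduces to FS = (γ'/γ_sat)·tanφ'/tanβ.)
γ' = 20.1 − 9.81 = 10.29 kN/m³
Numerator = 0.0 + 10.29·3.1·cos²11.0°·tan31.2° = 0.0 + 10.29·3.1·0.9636·0.6056 = 18.615 kPa
Denominator = 20.1·3.1·sin11.0°·cos11.0° = 20.1·3.1·0.1908·0.9816 = 11.671 kPa
FS = 18.615 / 11.671 = 1.595

FS = 1.60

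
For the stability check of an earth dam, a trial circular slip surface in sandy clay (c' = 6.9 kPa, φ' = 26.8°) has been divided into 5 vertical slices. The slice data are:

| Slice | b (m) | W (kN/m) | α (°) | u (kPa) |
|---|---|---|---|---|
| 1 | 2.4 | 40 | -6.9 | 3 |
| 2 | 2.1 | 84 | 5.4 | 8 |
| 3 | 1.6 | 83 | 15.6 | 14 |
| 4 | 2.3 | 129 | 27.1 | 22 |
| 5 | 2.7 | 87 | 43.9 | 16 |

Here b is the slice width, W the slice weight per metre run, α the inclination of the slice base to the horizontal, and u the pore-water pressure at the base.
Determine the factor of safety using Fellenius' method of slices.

Ordinary method of slices: FS = Σ[c'·Δl_i + (W_i cosα_i − u_i·Δl_i)·tanφ'] / Σ W_i sinα_i, with Δl_i = b_i / cosα_i.
Slice 1: Δl = 2.4/cos(-6.9°) = 2.418 m; N'_1 = 40·cos(-6.9°) − 3·2.418 = 32.5; c'Δl = 16.68; W sinα = -4.8
Slice 2: Δl = 2.1/cos5.4° = 2.109 m; N'_2 = 84·cos5.4° − 8·2.109 = 66.8; c'Δl = 14.55; W sinα = 7.9
Slice 3: Δl = 1.6/cos15.6° = 1.661 m; N'_3 = 83·cos15.6° − 14·1.661 = 56.7; c'Δl = 11.46; W sinα = 22.3
Slice 4: Δl = 2.3/cos27.1° = 2.584 m; N'_4 = 129·cos27.1° − 22·2.584 = 58.0; c'Δl = 17.83; W sinα = 58.8
Slice 5: Δl = 2.7/cos43.9° = 3.747 m; N'_5 = 87·cos43.9° − 16·3.747 = 2.7; c'Δl = 25.86; W sinα = 60.3
Σc'Δl = 86.4 kN/m; ΣN' = 216.6 kN/m; ΣW sinα = 144.5 kN/m
Resisting = 86.4 + 216.6·tan26.8° = 86.4 + 109.4 = 195.8 kN/m
FS = 195.8 / 144.5 = 1.355

FS = 1.35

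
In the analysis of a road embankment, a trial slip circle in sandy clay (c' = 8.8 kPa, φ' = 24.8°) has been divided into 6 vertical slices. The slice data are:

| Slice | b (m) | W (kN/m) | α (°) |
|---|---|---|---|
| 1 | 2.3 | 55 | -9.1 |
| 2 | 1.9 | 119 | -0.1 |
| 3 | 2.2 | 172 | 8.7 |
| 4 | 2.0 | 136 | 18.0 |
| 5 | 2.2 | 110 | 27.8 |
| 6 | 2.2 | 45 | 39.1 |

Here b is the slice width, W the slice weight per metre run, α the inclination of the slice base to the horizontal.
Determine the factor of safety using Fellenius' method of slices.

Ordinary method of slices: FS = Σ[c'·Δl_i + (W_i cosα_i)·tanφ'] / Σ W_i sinα_i, with Δl_i = b_i / cosα_i.
Slice 1: Δl = 2.3/cos(-9.1°) = 2.329 m; N'_1 = 55·cos(-9.1°) = 54.3; c'Δl = 20.50; W sinα = -8.7
Slice 2: Δl = 1.9/cos(-0.1°) = 1.900 m; N'_2 = 119·cos(-0.1°) = 119.0; c'Δl = 16.72; W sinα = -0.2
Slice 3: Δl = 2.2/cos8.7° = 2.226 m; N'_3 = 172·cos8.7° = 170.0; c'Δl = 19.59; W sinα = 26.0
Slice 4: Δl = 2.0/cos18.0° = 2.103 m; N'_4 = 136·cos18.0° = 129.3; c'Δl = 18.51; W sinα = 42.0
Slice 5: Δl = 2.2/cos27.8° = 2.487 m; N'_5 = 110·cos27.8° = 97.3; c'Δl = 21.89; W sinα = 51.3
Slice 6: Δl = 2.2/cos39.1° = 2.835 m; N'_6 = 45·cos39.1° = 34.9; c'Δl = 24.95; W sinα = 28.4
Σc'Δl = 122.1 kN/m; ΣN' = 604.9 kN/m; ΣW sinα = 138.8 kN/m
Resisting = 122.1 + 604.9·tan24.8° = 122.1 + 279.5 = 401.6 kN/m
FS = 401.6 / 138.8 = 2.893

FS = 2.89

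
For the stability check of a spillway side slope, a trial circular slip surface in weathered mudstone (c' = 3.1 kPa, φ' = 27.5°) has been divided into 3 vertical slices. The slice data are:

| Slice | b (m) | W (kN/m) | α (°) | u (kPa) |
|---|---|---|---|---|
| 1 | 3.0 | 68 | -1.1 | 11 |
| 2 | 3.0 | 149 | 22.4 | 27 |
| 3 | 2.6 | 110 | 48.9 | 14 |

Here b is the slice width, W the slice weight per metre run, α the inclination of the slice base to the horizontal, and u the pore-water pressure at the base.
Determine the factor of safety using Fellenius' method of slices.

Ordinary method of slices: FS = Σ[c'·Δl_i + (W_i cosα_i − u_i·Δl_i)·tanφ'] / Σ W_i sinα_i, with Δl_i = b_i / cosα_i.
Slice 1: Δl = 3.0/cos(-1.1°) = 3.001 m; N'_1 = 68·cos(-1.1°) − 11·3.001 = 35.0; c'Δl = 9.30; W sinα = -1.3
Slice 2: Δl = 3.0/cos22.4° = 3.245 m; N'_2 = 149·cos22.4° − 27·3.245 = 50.1; c'Δl = 10.06; W sinα = 56.8
Slice 3: Δl = 2.6/cos48.9° = 3.955 m; N'_3 = 110·cos48.9° − 14·3.955 = 16.9; c'Δl = 12.26; W sinα = 82.9
Σc'Δl = 31.6 kN/m; ΣN' = 102.1 kN/m; ΣW sinα = 138.4 kN/m
Resisting = 31.6 + 102.1·tan27.5° = 31.6 + 53.1 = 84.8 kN/m
FS = 84.8 / 138.4 = 0.613

FS = 0.61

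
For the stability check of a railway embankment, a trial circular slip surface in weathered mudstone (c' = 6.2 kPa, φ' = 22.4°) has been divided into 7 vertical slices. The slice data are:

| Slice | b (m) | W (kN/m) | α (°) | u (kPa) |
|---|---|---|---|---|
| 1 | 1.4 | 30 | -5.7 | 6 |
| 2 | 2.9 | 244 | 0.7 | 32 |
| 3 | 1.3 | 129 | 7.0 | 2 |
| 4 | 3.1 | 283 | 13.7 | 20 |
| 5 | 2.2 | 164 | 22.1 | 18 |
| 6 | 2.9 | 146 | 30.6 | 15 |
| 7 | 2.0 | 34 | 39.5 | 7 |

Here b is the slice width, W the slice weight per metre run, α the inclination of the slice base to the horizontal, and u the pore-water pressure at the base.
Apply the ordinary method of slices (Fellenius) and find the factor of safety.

FS = 1.65

Ordinary method of slices: FS = Σ[c'·Δl_i + (W_i cosα_i − u_i·Δl_i)·tanφ'] / Σ W_i sinα_i, with Δl_i = b_i / cosα_i.
Slice 1: Δl = 1.4/cos(-5.7°) = 1.407 m; N'_1 = 30·cos(-5.7°) − 6·1.407 = 21.4; c'Δl = 8.72; W sinα = -3.0
Slice 2: Δl = 2.9/cos0.7° = 2.900 m; N'_2 = 244·cos0.7° − 32·2.900 = 151.2; c'Δl = 17.98; W sinα = 3.0
Slice 3: Δl = 1.3/cos7.0° = 1.310 m; N'_3 = 129·cos7.0° − 2·1.310 = 125.4; c'Δl = 8.12; W sinα = 15.7
Slice 4: Δl = 3.1/cos13.7° = 3.191 m; N'_4 = 283·cos13.7° − 20·3.191 = 211.1; c'Δl = 19.78; W sinα = 67.0
Slice 5: Δl = 2.2/cos22.1° = 2.374 m; N'_5 = 164·cos22.1° − 18·2.374 = 109.2; c'Δl = 14.72; W sinα = 61.7
Slice 6: Δl = 2.9/cos30.6° = 3.369 m; N'_6 = 146·cos30.6° − 15·3.369 = 75.1; c'Δl = 20.89; W sinα = 74.3
Slice 7: Δl = 2.0/cos39.5° = 2.592 m; N'_7 = 34·cos39.5° − 7·2.592 = 8.1; c'Δl = 16.07; W sinα = 21.6
Σc'Δl = 106.3 kN/m; ΣN' = 701.6 kN/m; ΣW sinα = 240.4 kN/m
Resisting = 106.3 + 701.6·tan22.4° = 106.3 + 289.2 = 395.5 kN/m
FS = 395.5 / 240.4 = 1.645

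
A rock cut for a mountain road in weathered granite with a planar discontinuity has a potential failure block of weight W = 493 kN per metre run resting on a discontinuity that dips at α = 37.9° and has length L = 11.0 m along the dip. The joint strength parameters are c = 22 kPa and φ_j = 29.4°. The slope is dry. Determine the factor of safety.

Resolving the block weight along and normal to the plane and applying the Mohr–Coulomb strength on the joint:
N' = W cosα = 493·cos37.9° = 389.0 kN/m
Driving force T = W sinα = 493·sin37.9° = 302.8 kN/m
Resisting force R = c·L + N'·tanφ_j = 22·11.0 + 389.0·tan29.4° = 242.0 + 219.2 = 461.2 kN/m
FS = R / T = 461.2 / 302.8 = 1.523

FS = 1.52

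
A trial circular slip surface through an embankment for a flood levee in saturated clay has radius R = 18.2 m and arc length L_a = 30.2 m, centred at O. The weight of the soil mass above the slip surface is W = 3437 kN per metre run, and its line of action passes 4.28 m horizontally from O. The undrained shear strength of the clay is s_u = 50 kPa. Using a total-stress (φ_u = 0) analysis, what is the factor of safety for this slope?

FS = 1.87

Taking moments about the centre O, the resisting moment is provided by the undrained shear strength acting along the arc:
M_R = s_u·L_a·R = 50·30.20·18.2 = 27482.0 kN·m/m
M_D = W·d = 3437·4.28 = 14710.4 kN·m/m
FS = M_R / M_D = 27482.0 / 14710.4 = 1.868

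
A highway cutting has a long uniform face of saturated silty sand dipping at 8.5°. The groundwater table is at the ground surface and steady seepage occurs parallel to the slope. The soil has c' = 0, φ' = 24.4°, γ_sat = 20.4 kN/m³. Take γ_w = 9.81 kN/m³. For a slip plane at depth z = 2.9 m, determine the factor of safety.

FS = 1.58

With seepage parallel to the slope and the water table at the surface, the effective normal stress on the slip plane uses the buoyant unit weight γ' = γ_sat − γ_w while the driving shear stress uses γ_sat:
FS = [c' + γ' z cos²β tanφ'] / [γ_sat z sinβ cosβ]
(For c' = 0 this reduces to FS = (γ'/γ_sat)·tanφ'/tanβ.)
γ' = 20.4 − 9.81 = 10.59 kN/m³
Numerator = 0.0 + 10.59·2.9·cos²8.5°·tan24.4° = 0.0 + 10.59·2.9·0.9782·0.4536 = 13.627 kPa
Denominator = 20.4·2.9·sin8.5°·cos8.5° = 20.4·2.9·0.1478·0.9890 = 8.648 kPa
FS = 13.627 / 8.648 = 1.576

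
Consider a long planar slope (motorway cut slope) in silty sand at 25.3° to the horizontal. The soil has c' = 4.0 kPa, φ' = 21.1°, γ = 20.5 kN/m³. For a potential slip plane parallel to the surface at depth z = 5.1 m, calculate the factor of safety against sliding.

For an infinite slope with a slip plane parallel to the surface (no pore pressure): FS = [c' + γz cos²β tanφ'] / [γz sinβ cosβ].
γz = 20.5·5.1 = 104.55 kN/m²
Numerator = 4.0 + 104.55·cos²25.3°·tan21.1° = 4.0 + 104.55·0.8174·0.3859 = 36.975 kPa
Denominator = 104.55·sin25.3°·cos25.3° = 104.55·0.4274·0.9041 = 40.395 kPa
FS = 36.975 / 40.395 = 0.915

FS = 0.92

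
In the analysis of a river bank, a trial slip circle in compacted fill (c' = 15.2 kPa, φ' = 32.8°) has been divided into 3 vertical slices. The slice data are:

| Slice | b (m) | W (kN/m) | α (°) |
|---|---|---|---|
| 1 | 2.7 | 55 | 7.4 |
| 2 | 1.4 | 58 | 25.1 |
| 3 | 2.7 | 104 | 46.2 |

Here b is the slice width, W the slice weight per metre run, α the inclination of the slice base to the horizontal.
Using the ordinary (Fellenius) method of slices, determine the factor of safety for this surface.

FS = 2.24

Ordinary method of slices: FS = Σ[c'·Δl_i + (W_i cosα_i)·tanφ'] / Σ W_i sinα_i, with Δl_i = b_i / cosα_i.
Slice 1: Δl = 2.7/cos7.4° = 2.723 m; N'_1 = 55·cos7.4° = 54.5; c'Δl = 41.38; W sinα = 7.1
Slice 2: Δl = 1.4/cos25.1° = 1.546 m; N'_2 = 58·cos25.1° = 52.5; c'Δl = 23.50; W sinα = 24.6
Slice 3: Δl = 2.7/cos46.2° = 3.901 m; N'_3 = 104·cos46.2° = 72.0; c'Δl = 59.29; W sinα = 75.1
Σc'Δl = 124.2 kN/m; ΣN' = 179.0 kN/m; ΣW sinα = 106.8 kN/m
Resisting = 124.2 + 179.0·tan32.8° = 124.2 + 115.4 = 239.6 kN/m
FS = 239.6 / 106.8 = 2.244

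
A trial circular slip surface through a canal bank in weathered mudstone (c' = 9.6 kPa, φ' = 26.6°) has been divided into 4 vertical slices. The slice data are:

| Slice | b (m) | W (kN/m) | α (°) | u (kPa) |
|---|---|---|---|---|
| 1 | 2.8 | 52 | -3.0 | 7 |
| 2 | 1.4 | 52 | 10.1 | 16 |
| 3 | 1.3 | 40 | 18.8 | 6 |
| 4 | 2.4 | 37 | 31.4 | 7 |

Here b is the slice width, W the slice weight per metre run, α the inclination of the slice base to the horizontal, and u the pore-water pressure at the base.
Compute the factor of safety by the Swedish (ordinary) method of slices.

FS = 3.42

Ordinary method of slices: FS = Σ[c'·Δl_i + (W_i cosα_i − u_i·Δl_i)·tanφ'] / Σ W_i sinα_i, with Δl_i = b_i / cosα_i.
Slice 1: Δl = 2.8/cos(-3.0°) = 2.804 m; N'_1 = 52·cos(-3.0°) − 7·2.804 = 32.3; c'Δl = 26.92; W sinα = -2.7
Slice 2: Δl = 1.4/cos10.1° = 1.422 m; N'_2 = 52·cos10.1° − 16·1.422 = 28.4; c'Δl = 13.65; W sinα = 9.1
Slice 3: Δl = 1.3/cos18.8° = 1.373 m; N'_3 = 40·cos18.8° − 6·1.373 = 29.6; c'Δl = 13.18; W sinα = 12.9
Slice 4: Δl = 2.4/cos31.4° = 2.812 m; N'_4 = 37·cos31.4° − 7·2.812 = 11.9; c'Δl = 26.99; W sinα = 19.3
Σc'Δl = 80.7 kN/m; ΣN' = 102.3 kN/m; ΣW sinα = 38.6 kN/m
Resisting = 80.7 + 102.3·tan26.6° = 80.7 + 51.2 = 132.0 kN/m
FS = 132.0 / 38.6 = 3.422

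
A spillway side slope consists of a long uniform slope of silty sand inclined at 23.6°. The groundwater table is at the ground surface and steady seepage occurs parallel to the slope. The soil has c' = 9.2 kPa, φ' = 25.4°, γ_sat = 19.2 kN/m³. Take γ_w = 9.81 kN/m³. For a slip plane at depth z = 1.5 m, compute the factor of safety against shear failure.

With seepage parallel to the slope and the water table at the surface, the effective normal stress on the slip plane uses the buoyant unit weight γ' = γ_sat − γ_w while the driving shear stress uses γ_sat:
FS = [c' + γ' z cos²β tanφ'] / [γ_sat z sinβ cosβ]
γ' = 19.2 − 9.81 = 9.39 kN/m³
Numerator = 9.2 + 9.39·1.5·cos²23.6°·tan25.4° = 9.2 + 9.39·1.5·0.8397·0.4748 = 14.816 kPa
Denominator = 19.2·1.5·sin23.6°·cos23.6° = 19.2·1.5·0.4003·0.9164 = 10.566 kPa
FS = 14.816 / 10.566 = 1.402

FS = 1.40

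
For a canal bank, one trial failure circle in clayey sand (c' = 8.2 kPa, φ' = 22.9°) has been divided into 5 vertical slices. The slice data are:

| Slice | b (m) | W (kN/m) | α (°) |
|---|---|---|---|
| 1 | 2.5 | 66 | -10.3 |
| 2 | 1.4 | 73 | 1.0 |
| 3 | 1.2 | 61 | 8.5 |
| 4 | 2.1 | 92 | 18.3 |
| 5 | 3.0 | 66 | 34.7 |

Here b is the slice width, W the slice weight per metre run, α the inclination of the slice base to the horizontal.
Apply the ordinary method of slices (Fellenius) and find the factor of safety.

FS = 3.60

Ordinary method of slices: FS = Σ[c'·Δl_i + (W_i cosα_i)·tanφ'] / Σ W_i sinα_i, with Δl_i = b_i / cosα_i.
Slice 1: Δl = 2.5/cos(-10.3°) = 2.541 m; N'_1 = 66·cos(-10.3°) = 64.9; c'Δl = 20.84; W sinα = -11.8
Slice 2: Δl = 1.4/cos1.0° = 1.400 m; N'_2 = 73·cos1.0° = 73.0; c'Δl = 11.48; W sinα = 1.3
Slice 3: Δl = 1.2/cos8.5° = 1.213 m; N'_3 = 61·cos8.5° = 60.3; c'Δl = 9.95; W sinα = 9.0
Slice 4: Δl = 2.1/cos18.3° = 2.212 m; N'_4 = 92·cos18.3° = 87.3; c'Δl = 18.14; W sinα = 28.9
Slice 5: Δl = 3.0/cos34.7° = 3.649 m; N'_5 = 66·cos34.7° = 54.3; c'Δl = 29.92; W sinα = 37.6
Σc'Δl = 90.3 kN/m; ΣN' = 339.9 kN/m; ΣW sinα = 64.9 kN/m
Resisting = 90.3 + 339.9·tan22.9° = 90.3 + 143.6 = 233.9 kN/m
FS = 233.9 / 64.9 = 3.601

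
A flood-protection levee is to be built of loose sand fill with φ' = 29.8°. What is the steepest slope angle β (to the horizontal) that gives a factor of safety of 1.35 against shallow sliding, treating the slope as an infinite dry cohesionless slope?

For an infinite dry cohesionless slope FS = tanφ'/tanβ, so tanβ = tanφ' / FS.
tanβ = tan29.8° / 1.35 = 0.5727 / 1.35 = 0.4242
β = arctan(0.4242) = 22.99°

β = 23.0°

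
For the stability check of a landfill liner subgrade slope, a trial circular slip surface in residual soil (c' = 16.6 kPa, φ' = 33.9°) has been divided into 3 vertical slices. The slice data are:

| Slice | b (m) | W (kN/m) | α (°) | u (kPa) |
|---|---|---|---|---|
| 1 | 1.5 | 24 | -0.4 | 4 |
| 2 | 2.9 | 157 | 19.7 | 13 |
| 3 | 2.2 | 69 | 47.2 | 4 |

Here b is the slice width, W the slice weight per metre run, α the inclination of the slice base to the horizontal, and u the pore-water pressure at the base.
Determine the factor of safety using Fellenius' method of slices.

FS = 2.29

Ordinary method of slices: FS = Σ[c'·Δl_i + (W_i cosα_i − u_i·Δl_i)·tanφ'] / Σ W_i sinα_i, with Δl_i = b_i / cosα_i.
Slice 1: Δl = 1.5/cos(-0.4°) = 1.500 m; N'_1 = 24·cos(-0.4°) − 4·1.500 = 18.0; c'Δl = 24.90; W sinα = -0.2
Slice 2: Δl = 2.9/cos19.7° = 3.080 m; N'_2 = 157·cos19.7° − 13·3.080 = 107.8; c'Δl = 51.13; W sinα = 52.9
Slice 3: Δl = 2.2/cos47.2° = 3.238 m; N'_3 = 69·cos47.2° − 4·3.238 = 33.9; c'Δl = 53.75; W sinα = 50.6
Σc'Δl = 129.8 kN/m; ΣN' = 159.7 kN/m; ΣW sinα = 103.4 kN/m
Resisting = 129.8 + 159.7·tan33.9° = 129.8 + 107.3 = 237.1 kN/m
FS = 237.1 / 103.4 = 2.293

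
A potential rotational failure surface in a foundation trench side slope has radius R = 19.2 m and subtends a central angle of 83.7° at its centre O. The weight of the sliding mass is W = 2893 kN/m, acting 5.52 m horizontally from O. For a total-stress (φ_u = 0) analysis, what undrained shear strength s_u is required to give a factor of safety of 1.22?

FS = s_u·L_a·R / (W·d), so s_u = FS·W·d / (L_a·R).
Arc length L_a = R·θ = 19.2·(83.7°·π/180) = 19.2·1.4608 = 28.05 m
s_u = 1.22·2893·5.52 / (28.05·19.2) = 19482.6 / 538.52 = 36.18 kPa

s_u = 36.2 kPa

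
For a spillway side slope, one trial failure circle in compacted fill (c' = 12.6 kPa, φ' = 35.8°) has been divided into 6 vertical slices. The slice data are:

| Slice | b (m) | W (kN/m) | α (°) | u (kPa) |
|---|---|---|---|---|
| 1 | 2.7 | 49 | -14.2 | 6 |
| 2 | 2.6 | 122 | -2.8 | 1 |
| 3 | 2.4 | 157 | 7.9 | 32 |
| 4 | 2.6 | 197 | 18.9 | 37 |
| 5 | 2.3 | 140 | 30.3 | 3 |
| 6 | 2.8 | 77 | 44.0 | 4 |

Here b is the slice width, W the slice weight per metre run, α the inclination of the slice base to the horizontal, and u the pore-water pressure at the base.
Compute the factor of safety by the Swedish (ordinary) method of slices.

FS = 2.88

Ordinary method of slices: FS = Σ[c'·Δl_i + (W_i cosα_i − u_i·Δl_i)·tanφ'] / Σ W_i sinα_i, with Δl_i = b_i / cosα_i.
Slice 1: Δl = 2.7/cos(-14.2°) = 2.785 m; N'_1 = 49·cos(-14.2°) − 6·2.785 = 30.8; c'Δl = 35.09; W sinα = -12.0
Slice 2: Δl = 2.6/cos(-2.8°) = 2.603 m; N'_2 = 122·cos(-2.8°) − 1·2.603 = 119.3; c'Δl = 32.80; W sinα = -6.0
Slice 3: Δl = 2.4/cos7.9° = 2.423 m; N'_3 = 157·cos7.9° − 32·2.423 = 78.0; c'Δl = 30.53; W sinα = 21.6
Slice 4: Δl = 2.6/cos18.9° = 2.748 m; N'_4 = 197·cos18.9° − 37·2.748 = 84.7; c'Δl = 34.63; W sinα = 63.8
Slice 5: Δl = 2.3/cos30.3° = 2.664 m; N'_5 = 140·cos30.3° − 3·2.664 = 112.9; c'Δl = 33.57; W sinα = 70.6
Slice 6: Δl = 2.8/cos44.0° = 3.892 m; N'_6 = 77·cos44.0° − 4·3.892 = 39.8; c'Δl = 49.04; W sinα = 53.5
Σc'Δl = 215.7 kN/m; ΣN' = 465.4 kN/m; ΣW sinα = 191.5 kN/m
Resisting = 215.7 + 465.4·tan35.8° = 215.7 + 335.7 = 551.3 kN/m
FS = 551.3 / 191.5 = 2.878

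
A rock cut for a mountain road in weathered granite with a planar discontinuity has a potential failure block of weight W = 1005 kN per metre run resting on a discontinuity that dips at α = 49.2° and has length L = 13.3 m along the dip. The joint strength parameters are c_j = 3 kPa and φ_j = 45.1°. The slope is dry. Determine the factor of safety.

Resolving the block weight along and normal to the plane and applying the Mohr–Coulomb strength on the joint:
N' = W cosα = 1005·cos49.2° = 656.7 kN/m
Driving force T = W sinα = 1005·sin49.2° = 760.8 kN/m
Resisting force R = c_j·L + N'·tanφ_j = 3·13.3 + 656.7·tan45.1° = 39.9 + 659.0 = 698.9 kN/m
FS = R / T = 698.9 / 760.8 = 0.919

FS = 0.92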